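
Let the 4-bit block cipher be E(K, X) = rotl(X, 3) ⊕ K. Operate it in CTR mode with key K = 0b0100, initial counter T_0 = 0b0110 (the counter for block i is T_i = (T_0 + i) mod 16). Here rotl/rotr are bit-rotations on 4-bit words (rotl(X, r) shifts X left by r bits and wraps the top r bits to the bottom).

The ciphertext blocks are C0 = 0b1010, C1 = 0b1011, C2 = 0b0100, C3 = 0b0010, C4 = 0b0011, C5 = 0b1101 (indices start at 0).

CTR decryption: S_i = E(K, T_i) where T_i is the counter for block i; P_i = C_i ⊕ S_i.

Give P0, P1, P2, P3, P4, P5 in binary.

P0: T = 0b0110, S = E(K, T) = 0b0111; 0b1010 ⊕ 0b0111 = 0b1101.
P1: T = 0b0111, S = E(K, T) = 0b1111; 0b1011 ⊕ 0b1111 = 0b0100.
P2: T = 0b1000, S = E(K, T) = 0b0000; 0b0100 ⊕ 0b0000 = 0b0100.
P3: T = 0b1001, S = E(K, T) = 0b1000; 0b0010 ⊕ 0b1000 = 0b1010.
P4: T = 0b1010, S = E(K, T) = 0b0001; 0b0011 ⊕ 0b0001 = 0b0010.
P5: T = 0b1011, S = E(K, T) = 0b1001; 0b1101 ⊕ 0b1001 = 0b0100.

P0 = 0b1101, P1 = 0b0100, P2 = 0b0100, P3 = 0b1010, P4 = 0b0010, P5 = 0b0100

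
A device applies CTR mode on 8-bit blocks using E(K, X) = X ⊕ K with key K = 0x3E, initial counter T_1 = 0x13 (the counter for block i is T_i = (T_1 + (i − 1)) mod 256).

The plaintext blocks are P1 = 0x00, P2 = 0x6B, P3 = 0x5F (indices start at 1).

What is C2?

C2 = 0x41

CTR encryption: S_i = E(K, T_i) where T_i is the counter for block i; C_i = P_i ⊕ S_i.
C1: T = 0x13, S = E(K, T) = 0x2D; 0x00 ⊕ 0x2D = 0x2D.
C2: T = 0x14, S = E(K, T) = 0x2A; 0x6B ⊕ 0x2A = 0x41.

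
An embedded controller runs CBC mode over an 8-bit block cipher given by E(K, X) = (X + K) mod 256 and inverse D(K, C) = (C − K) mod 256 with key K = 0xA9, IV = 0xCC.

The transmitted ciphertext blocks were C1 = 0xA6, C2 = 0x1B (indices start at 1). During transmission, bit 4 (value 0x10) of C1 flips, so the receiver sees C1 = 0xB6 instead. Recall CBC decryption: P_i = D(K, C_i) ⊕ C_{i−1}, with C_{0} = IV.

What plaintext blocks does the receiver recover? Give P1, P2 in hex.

P1 = 0xC1, P2 = 0xC4

Only C1 changed, to 0xB6. In CBC, a change in C_i garbles P_i and flips the same bit in P_{i+1}. Decrypting the received ciphertext:
P1: D(K, 0xB6) = 0x0D; 0x0D ⊕ 0xCC = 0xC1.
P2: D(K, 0x1B) = 0x72; 0x72 ⊕ 0xB6 = 0xC4.
Blocks that differ from the original plaintext: P1, P2.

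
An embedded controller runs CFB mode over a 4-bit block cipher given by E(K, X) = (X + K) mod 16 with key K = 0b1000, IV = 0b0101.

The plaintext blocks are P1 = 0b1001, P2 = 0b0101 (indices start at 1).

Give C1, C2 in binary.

CFB encryption: C_i = P_i ⊕ E(K, C_{i−1}), with C_{0} = IV.
C1: E(K, 0b0101) = 0b1101; 0b1001 ⊕ 0b1101 = 0b0100.
C2: E(K, 0b0100) = 0b1100; 0b0101 ⊕ 0b1100 = 0b1001.

C1 = 0b0100, C2 = 0b1001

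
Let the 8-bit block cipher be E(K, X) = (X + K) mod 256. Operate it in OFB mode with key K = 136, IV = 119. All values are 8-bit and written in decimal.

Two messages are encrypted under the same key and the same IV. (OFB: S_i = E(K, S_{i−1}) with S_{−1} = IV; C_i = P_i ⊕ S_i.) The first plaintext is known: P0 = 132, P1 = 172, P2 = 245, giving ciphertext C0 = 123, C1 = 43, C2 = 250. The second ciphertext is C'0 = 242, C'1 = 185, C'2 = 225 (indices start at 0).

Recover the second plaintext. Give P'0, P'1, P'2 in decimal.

P'0 = 13, P'1 = 62, P'2 = 238

In OFB with a reused IV, both messages share the same keystream S_i, so C_i ⊕ C'_i = P_i ⊕ P'_i and thus P'_i = P_i ⊕ C_i ⊕ C'_i.
P'0: 132 ⊕ 123 ⊕ 242 = 13.
P'1: 172 ⊕ 43 ⊕ 185 = 62.
P'2: 245 ⊕ 250 ⊕ 225 = 238.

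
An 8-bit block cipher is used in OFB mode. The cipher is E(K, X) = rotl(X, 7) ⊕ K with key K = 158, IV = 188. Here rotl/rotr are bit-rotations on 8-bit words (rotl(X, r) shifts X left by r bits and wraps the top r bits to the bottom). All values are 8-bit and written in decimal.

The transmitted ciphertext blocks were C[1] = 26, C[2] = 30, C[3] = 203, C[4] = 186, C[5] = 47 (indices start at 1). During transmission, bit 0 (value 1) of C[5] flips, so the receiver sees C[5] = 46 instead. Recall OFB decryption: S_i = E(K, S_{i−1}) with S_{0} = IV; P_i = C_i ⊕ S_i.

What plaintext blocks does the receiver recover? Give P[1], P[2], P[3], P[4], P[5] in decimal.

Only C[5] changed, to 46. In OFB, a change in C_i flips the same bit in P_i only; the keystream is unaffected. Decrypting the received ciphertext:
P[1]: S = E(K, 188) = 192; 26 ⊕ 192 = 218.
P[2]: S = E(K, 192) = 254; 30 ⊕ 254 = 224.
P[3]: S = E(K, 254) = 225; 203 ⊕ 225 = 42.
P[4]: S = E(K, 225) = 110; 186 ⊕ 110 = 212.
P[5]: S = E(K, 110) = 169; 46 ⊕ 169 = 135.
Blocks that differ from the original plaintext: P[5].

P[1] = 218, P[2] = 224, P[3] = 42, P[4] = 212, P[5] = 135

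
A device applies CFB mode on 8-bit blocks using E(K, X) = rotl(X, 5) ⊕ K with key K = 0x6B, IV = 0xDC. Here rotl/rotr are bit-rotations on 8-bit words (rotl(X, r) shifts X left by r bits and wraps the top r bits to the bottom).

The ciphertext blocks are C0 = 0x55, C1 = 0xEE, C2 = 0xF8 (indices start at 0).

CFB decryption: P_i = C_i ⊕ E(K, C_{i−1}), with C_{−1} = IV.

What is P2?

P2 = 0x4E

P2: E(K, 0xEE) = 0xB6; 0xF8 ⊕ 0xB6 = 0x4E.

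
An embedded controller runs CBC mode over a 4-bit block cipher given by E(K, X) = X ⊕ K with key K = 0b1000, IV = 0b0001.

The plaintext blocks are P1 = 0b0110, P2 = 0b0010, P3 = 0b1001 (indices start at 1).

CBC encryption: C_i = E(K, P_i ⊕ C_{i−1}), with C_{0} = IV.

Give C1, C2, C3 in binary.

C1 = 0b1111, C2 = 0b0101, C3 = 0b0100

C1: P1 ⊕ 0b0001 = 0b0111; E(K, 0b0111) = 0b1111.
C2: P2 ⊕ 0b1111 = 0b1101; E(K, 0b1101) = 0b0101.
C3: P3 ⊕ 0b0101 = 0b1100; E(K, 0b1100) = 0b0100.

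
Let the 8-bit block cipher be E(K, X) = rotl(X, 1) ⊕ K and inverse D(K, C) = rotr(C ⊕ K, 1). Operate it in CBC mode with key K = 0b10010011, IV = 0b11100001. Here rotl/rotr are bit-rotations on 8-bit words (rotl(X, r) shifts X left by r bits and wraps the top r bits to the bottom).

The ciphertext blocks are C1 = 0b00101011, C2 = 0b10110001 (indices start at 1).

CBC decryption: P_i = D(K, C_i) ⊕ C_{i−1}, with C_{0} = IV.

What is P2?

P2: D(K, 0b10110001) = 0b00010001; 0b00010001 ⊕ 0b00101011 = 0b00111010.

P2 = 0b00111010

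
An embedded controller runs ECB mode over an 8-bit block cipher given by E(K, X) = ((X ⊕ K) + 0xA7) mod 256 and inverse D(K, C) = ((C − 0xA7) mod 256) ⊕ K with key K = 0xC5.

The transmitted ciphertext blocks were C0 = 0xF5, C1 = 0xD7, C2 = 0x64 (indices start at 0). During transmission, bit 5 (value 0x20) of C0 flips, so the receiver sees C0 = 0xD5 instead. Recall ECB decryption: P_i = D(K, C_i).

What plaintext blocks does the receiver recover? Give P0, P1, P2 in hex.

Only C0 changed, to 0xD5. In ECB, a change in C_i affects only P_i. Decrypting the received ciphertext:
P0: D(K, 0xD5) = 0xEB.
P1: D(K, 0xD7) = 0xF5.
P2: D(K, 0x64) = 0x78.
Blocks that differ from the original plaintext: P0.

P0 = 0xEB, P1 = 0xF5, P2 = 0x78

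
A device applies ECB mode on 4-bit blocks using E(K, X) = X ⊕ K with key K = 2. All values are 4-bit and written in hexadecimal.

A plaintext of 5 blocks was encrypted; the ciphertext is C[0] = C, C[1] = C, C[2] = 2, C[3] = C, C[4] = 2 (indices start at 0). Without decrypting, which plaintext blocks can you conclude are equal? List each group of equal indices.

ECB encrypts each block independently with the same key, so equal ciphertext blocks imply equal plaintext blocks.
C[0] = C[1] = C[3] = C, so P[0] = P[1] = P[3].
C[2] = C[4] = 2, so P[2] = P[4].

P[0] = P[1] = P[3]; P[2] = P[4]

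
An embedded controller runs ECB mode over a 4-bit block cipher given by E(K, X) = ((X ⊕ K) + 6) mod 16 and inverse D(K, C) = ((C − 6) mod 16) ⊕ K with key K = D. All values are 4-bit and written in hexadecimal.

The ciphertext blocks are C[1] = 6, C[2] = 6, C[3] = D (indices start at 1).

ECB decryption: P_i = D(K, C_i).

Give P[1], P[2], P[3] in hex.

P[1] = D, P[2] = D, P[3] = A

P[1]: D(K, 6) = D.
P[2]: D(K, 6) = D.
P[3]: D(K, D) = A.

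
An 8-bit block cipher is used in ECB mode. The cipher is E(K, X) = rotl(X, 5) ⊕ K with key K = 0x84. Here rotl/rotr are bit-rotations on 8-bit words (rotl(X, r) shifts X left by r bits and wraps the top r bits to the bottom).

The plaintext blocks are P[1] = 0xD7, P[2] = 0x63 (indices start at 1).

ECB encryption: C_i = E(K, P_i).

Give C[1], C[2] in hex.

C[1]: E(K, 0xD7) = 0x7E.
C[2]: E(K, 0x63) = 0xE8.

C[1] = 0x7E, C[2] = 0xE8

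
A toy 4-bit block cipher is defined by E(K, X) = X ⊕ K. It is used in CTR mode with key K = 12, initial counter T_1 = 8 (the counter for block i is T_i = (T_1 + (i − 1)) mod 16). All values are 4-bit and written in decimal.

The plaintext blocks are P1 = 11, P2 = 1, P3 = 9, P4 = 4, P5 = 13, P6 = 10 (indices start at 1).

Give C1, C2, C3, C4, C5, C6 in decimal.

C1 = 15, C2 = 4, C3 = 15, C4 = 3, C5 = 13, C6 = 11

CTR encryption: S_i = E(K, T_i) where T_i is the counter for block i; C_i = P_i ⊕ S_i.
C1: T = 8, S = E(K, T) = 4; 11 ⊕ 4 = 15.
C2: T = 9, S = E(K, T) = 5; 1 ⊕ 5 = 4.
C3: T = 10, S = E(K, T) = 6; 9 ⊕ 6 = 15.
C4: T = 11, S = E(K, T) = 7; 4 ⊕ 7 = 3.
C5: T = 12, S = E(K, T) = 0; 13 ⊕ 0 = 13.
C6: T = 13, S = E(K, T) = 1; 10 ⊕ 1 = 11.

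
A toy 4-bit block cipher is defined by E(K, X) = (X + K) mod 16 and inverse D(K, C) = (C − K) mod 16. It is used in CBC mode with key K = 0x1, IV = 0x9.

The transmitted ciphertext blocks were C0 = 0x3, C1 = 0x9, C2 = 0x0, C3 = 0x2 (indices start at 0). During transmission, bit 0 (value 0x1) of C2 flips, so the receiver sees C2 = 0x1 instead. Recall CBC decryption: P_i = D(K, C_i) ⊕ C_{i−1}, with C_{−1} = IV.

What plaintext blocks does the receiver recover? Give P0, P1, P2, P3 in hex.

Only C2 changed, to 0x1. In CBC, a change in C_i garbles P_i and flips the same bit in P_{i+1}. Decrypting the received ciphertext:
P0: D(K, 0x3) = 0x2; 0x2 ⊕ 0x9 = 0xB.
P1: D(K, 0x9) = 0x8; 0x8 ⊕ 0x3 = 0xB.
P2: D(K, 0x1) = 0x0; 0x0 ⊕ 0x9 = 0x9.
P3: D(K, 0x2) = 0x1; 0x1 ⊕ 0x1 = 0x0.
Blocks that differ from the original plaintext: P2, P3.

P0 = 0xB, P1 = 0xB, P2 = 0x9, P3 = 0x0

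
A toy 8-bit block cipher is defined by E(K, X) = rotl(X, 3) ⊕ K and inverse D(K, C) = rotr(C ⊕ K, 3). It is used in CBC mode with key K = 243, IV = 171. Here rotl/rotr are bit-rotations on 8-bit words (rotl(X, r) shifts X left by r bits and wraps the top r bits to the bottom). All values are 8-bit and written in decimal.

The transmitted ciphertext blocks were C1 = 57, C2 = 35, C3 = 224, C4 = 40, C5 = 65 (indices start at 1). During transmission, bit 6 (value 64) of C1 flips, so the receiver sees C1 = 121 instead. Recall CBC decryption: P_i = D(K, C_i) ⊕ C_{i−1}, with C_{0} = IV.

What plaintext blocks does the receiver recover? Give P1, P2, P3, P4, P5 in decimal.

P1 = 250, P2 = 99, P3 = 65, P4 = 155, P5 = 126

Only C1 changed, to 121. In CBC, a change in C_i garbles P_i and flips the same bit in P_{i+1}. Decrypting the received ciphertext:
P1: D(K, 121) = 81; 81 ⊕ 171 = 250.
P2: D(K, 35) = 26; 26 ⊕ 121 = 99.
P3: D(K, 224) = 98; 98 ⊕ 35 = 65.
P4: D(K, 40) = 123; 123 ⊕ 224 = 155.
P5: D(K, 65) = 86; 86 ⊕ 40 = 126.
Blocks that differ from the original plaintext: P1, P2.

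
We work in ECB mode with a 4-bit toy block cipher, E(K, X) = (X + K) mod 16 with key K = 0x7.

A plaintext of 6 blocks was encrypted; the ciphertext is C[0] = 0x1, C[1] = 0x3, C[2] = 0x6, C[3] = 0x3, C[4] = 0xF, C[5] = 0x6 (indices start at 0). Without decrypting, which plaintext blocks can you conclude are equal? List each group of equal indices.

ECB encrypts each block independently with the same key, so equal ciphertext blocks imply equal plaintext blocks.
C[1] = C[3] = 0x3, so P[1] = P[3].
C[2] = C[5] = 0x6, so P[2] = P[5].

P[1] = P[3]; P[2] = P[5]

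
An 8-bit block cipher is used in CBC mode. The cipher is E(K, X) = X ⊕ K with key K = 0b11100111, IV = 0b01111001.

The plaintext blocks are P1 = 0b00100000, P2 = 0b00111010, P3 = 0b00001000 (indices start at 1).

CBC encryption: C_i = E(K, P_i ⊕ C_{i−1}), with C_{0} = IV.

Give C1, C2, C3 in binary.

C1: P1 ⊕ 0b01111001 = 0b01011001; E(K, 0b01011001) = 0b10111110.
C2: P2 ⊕ 0b10111110 = 0b10000100; E(K, 0b10000100) = 0b01100011.
C3: P3 ⊕ 0b01100011 = 0b01101011; E(K, 0b01101011) = 0b10001100.

C1 = 0b10111110, C2 = 0b01100011, C3 = 0b10001100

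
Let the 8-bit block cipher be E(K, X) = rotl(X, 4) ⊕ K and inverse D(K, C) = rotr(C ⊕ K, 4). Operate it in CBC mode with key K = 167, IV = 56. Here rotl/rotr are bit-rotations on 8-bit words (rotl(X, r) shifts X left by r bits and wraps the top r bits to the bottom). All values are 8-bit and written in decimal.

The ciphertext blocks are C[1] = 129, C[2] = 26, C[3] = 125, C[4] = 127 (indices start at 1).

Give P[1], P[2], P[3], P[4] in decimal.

P[1] = 90, P[2] = 90, P[3] = 183, P[4] = 240

CBC decryption: P_i = D(K, C_i) ⊕ C_{i−1}, with C_{0} = IV.
P[1]: D(K, 129) = 98; 98 ⊕ 56 = 90.
P[2]: D(K, 26) = 219; 219 ⊕ 129 = 90.
P[3]: D(K, 125) = 173; 173 ⊕ 26 = 183.
P[4]: D(K, 127) = 141; 141 ⊕ 125 = 240.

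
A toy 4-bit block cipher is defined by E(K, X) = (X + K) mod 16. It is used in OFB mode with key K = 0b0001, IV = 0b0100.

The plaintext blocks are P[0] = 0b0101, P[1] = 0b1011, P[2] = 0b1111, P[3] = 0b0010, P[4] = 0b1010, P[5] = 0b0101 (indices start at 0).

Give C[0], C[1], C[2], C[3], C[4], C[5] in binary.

OFB encryption: S_i = E(K, S_{i−1}) with S_{−1} = IV; C_i = P_i ⊕ S_i.
C[0]: S = E(K, 0b0100) = 0b0101; 0b0101 ⊕ 0b0101 = 0b0000.
C[1]: S = E(K, 0b0101) = 0b0110; 0b1011 ⊕ 0b0110 = 0b1101.
C[2]: S = E(K, 0b0110) = 0b0111; 0b1111 ⊕ 0b0111 = 0b1000.
C[3]: S = E(K, 0b0111) = 0b1000; 0b0010 ⊕ 0b1000 = 0b1010.
C[4]: S = E(K, 0b1000) = 0b1001; 0b1010 ⊕ 0b1001 = 0b0011.
C[5]: S = E(K, 0b1001) = 0b1010; 0b0101 ⊕ 0b1010 = 0b1111.

C[0] = 0b0000, C[1] = 0b1101, C[2] = 0b1000, C[3] = 0b1010, C[4] = 0b0011, C[5] = 0b1111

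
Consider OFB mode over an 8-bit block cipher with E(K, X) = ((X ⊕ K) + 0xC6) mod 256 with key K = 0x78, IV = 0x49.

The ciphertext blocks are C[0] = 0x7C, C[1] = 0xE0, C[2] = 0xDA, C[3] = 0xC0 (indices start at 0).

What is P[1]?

OFB decryption: S_i = E(K, S_{i−1}) with S_{−1} = IV; P_i = C_i ⊕ S_i.
P[0]: S = E(K, 0x49) = 0xF7; 0x7C ⊕ 0xF7 = 0x8B.
P[1]: S = E(K, 0xF7) = 0x55; 0xE0 ⊕ 0x55 = 0xB5.

P[1] = 0xB5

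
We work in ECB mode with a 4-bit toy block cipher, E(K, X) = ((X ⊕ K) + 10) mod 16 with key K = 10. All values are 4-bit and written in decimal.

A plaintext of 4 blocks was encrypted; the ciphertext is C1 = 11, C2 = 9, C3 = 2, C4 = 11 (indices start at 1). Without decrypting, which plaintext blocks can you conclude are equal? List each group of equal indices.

ECB encrypts each block independently with the same key, so equal ciphertext blocks imply equal plaintext blocks.
C1 = C4 = 11, so P1 = P4.

P1 = P4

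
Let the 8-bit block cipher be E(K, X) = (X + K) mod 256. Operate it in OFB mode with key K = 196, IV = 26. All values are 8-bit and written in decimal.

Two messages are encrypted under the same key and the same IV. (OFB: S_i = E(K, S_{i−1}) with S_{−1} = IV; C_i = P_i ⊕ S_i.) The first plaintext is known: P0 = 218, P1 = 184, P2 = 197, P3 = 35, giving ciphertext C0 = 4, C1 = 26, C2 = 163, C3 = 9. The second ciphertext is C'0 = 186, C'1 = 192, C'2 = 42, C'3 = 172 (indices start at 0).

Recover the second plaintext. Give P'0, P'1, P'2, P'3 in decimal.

P'0 = 100, P'1 = 98, P'2 = 76, P'3 = 134

In OFB with a reused IV, both messages share the same keystream S_i, so C_i ⊕ C'_i = P_i ⊕ P'_i and thus P'_i = P_i ⊕ C_i ⊕ C'_i.
P'0: 218 ⊕ 4 ⊕ 186 = 100.
P'1: 184 ⊕ 26 ⊕ 192 = 98.
P'2: 197 ⊕ 163 ⊕ 42 = 76.
P'3: 35 ⊕ 9 ⊕ 172 = 134.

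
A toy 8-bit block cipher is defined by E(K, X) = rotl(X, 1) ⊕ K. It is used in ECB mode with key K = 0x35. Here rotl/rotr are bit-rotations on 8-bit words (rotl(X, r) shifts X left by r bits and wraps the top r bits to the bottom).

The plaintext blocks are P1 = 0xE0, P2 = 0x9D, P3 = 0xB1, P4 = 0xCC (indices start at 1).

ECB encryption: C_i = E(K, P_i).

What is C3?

C3 = 0x56

C3: E(K, 0xB1) = 0x56.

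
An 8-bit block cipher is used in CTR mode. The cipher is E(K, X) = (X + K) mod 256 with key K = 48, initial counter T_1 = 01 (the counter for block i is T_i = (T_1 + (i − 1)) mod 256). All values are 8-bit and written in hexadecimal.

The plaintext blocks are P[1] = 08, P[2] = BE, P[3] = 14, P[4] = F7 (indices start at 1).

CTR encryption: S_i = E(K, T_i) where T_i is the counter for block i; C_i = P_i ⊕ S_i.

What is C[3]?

C[3] = 5F

C[1]: T = 01, S = E(K, T) = 49; 08 ⊕ 49 = 41.
C[2]: T = 02, S = E(K, T) = 4A; BE ⊕ 4A = F4.
C[3]: T = 03, S = E(K, T) = 4B; 14 ⊕ 4B = 5F.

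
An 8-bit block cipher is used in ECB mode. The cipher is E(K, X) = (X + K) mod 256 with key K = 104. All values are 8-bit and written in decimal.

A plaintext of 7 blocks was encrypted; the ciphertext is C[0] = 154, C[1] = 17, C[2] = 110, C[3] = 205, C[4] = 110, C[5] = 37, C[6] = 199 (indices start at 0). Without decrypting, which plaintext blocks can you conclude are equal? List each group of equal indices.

P[2] = P[4]

ECB encrypts each block independently with the same key, so equal ciphertext blocks imply equal plaintext blocks.
C[2] = C[4] = 110, so P[2] = P[4].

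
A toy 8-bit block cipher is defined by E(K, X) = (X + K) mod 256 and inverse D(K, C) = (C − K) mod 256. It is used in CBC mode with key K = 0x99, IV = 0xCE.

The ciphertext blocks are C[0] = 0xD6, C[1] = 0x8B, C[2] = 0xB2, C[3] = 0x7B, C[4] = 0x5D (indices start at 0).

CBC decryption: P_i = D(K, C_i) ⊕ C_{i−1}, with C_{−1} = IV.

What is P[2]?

P[2] = 0x92

P[2]: D(K, 0xB2) = 0x19; 0x19 ⊕ 0x8B = 0x92.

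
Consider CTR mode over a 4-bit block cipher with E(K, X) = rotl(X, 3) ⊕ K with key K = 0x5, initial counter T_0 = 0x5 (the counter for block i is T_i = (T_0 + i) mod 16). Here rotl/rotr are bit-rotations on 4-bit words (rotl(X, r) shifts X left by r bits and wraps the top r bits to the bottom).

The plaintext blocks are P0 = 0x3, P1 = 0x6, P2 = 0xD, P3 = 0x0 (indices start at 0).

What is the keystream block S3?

CTR encryption: S_i = E(K, T_i) where T_i is the counter for block i; C_i = P_i ⊕ S_i.
C0: T = 0x5, S = E(K, T) = 0xF; 0x3 ⊕ 0xF = 0xC.
C1: T = 0x6, S = E(K, T) = 0x6; 0x6 ⊕ 0x6 = 0x0.
C2: T = 0x7, S = E(K, T) = 0xE; 0xD ⊕ 0xE = 0x3.
C3: T = 0x8, S = E(K, T) = 0x1; 0x0 ⊕ 0x1 = 0x1.
So S3 = 0x1.

0x1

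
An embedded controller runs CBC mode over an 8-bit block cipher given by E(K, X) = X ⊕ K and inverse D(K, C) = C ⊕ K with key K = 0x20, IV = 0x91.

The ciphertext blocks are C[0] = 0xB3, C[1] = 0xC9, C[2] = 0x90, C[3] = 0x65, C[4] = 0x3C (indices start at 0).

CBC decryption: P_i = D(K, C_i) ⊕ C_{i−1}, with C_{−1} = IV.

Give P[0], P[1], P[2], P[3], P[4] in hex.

P[0]: D(K, 0xB3) = 0x93; 0x93 ⊕ 0x91 = 0x02.
P[1]: D(K, 0xC9) = 0xE9; 0xE9 ⊕ 0xB3 = 0x5A.
P[2]: D(K, 0x90) = 0xB0; 0xB0 ⊕ 0xC9 = 0x79.
P[3]: D(K, 0x65) = 0x45; 0x45 ⊕ 0x90 = 0xD5.
P[4]: D(K, 0x3C) = 0x1C; 0x1C ⊕ 0x65 = 0x79.

P[0] = 0x02, P[1] = 0x5A, P[2] = 0x79, P[3] = 0xD5, P[4] = 0x79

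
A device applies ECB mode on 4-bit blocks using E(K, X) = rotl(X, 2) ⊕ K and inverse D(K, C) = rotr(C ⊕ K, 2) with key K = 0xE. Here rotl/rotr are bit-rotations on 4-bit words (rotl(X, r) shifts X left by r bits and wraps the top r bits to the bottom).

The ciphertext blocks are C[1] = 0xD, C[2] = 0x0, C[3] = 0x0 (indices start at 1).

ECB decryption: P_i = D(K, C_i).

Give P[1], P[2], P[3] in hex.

P[1]: D(K, 0xD) = 0xC.
P[2]: D(K, 0x0) = 0xB.
P[3]: D(K, 0x0) = 0xB.

P[1] = 0xC, P[2] = 0xB, P[3] = 0xB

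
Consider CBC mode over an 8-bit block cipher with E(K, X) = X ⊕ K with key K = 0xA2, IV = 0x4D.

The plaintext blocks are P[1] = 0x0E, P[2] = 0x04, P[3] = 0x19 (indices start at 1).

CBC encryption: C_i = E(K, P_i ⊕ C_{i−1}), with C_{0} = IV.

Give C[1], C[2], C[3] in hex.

C[1]: P[1] ⊕ 0x4D = 0x43; E(K, 0x43) = 0xE1.
C[2]: P[2] ⊕ 0xE1 = 0xE5; E(K, 0xE5) = 0x47.
C[3]: P[3] ⊕ 0x47 = 0x5E; E(K, 0x5E) = 0xFC.

C[1] = 0xE1, C[2] = 0x47, C[3] = 0xFC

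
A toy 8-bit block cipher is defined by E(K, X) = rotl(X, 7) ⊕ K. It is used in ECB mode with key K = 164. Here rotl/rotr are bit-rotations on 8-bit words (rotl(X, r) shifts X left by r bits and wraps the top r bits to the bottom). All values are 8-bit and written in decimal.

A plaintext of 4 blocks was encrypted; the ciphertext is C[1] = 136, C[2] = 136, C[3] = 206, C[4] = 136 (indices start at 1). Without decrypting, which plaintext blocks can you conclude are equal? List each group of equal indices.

P[1] = P[2] = P[4]

ECB encrypts each block independently with the same key, so equal ciphertext blocks imply equal plaintext blocks.
C[1] = C[2] = C[4] = 136, so P[1] = P[2] = P[4].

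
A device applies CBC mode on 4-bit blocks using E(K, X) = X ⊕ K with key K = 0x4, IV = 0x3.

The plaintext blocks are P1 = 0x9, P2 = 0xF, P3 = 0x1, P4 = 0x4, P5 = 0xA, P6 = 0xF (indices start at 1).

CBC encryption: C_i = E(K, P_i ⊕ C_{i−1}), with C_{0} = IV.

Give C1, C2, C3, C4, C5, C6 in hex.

C1 = 0xE, C2 = 0x5, C3 = 0x0, C4 = 0x0, C5 = 0xE, C6 = 0x5

C1: P1 ⊕ 0x3 = 0xA; E(K, 0xA) = 0xE.
C2: P2 ⊕ 0xE = 0x1; E(K, 0x1) = 0x5.
C3: P3 ⊕ 0x5 = 0x4; E(K, 0x4) = 0x0.
C4: P4 ⊕ 0x0 = 0x4; E(K, 0x4) = 0x0.
C5: P5 ⊕ 0x0 = 0xA; E(K, 0xA) = 0xE.
C6: P6 ⊕ 0xE = 0x1; E(K, 0x1) = 0x5.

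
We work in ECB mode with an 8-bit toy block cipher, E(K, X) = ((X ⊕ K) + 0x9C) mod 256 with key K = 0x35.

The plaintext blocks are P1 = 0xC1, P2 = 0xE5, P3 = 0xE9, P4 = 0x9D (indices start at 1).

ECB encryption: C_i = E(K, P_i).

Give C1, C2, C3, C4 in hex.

C1 = 0x90, C2 = 0x6C, C3 = 0x78, C4 = 0x44

C1: E(K, 0xC1) = 0x90.
C2: E(K, 0xE5) = 0x6C.
C3: E(K, 0xE9) = 0x78.
C4: E(K, 0x9D) = 0x44.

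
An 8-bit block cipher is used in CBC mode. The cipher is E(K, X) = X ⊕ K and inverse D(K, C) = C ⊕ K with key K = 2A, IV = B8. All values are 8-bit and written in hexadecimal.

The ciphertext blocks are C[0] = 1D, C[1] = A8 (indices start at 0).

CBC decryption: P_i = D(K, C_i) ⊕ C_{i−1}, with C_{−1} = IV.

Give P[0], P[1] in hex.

P[0] = 8F, P[1] = 9F

P[0]: D(K, 1D) = 37; 37 ⊕ B8 = 8F.
P[1]: D(K, A8) = 82; 82 ⊕ 1D = 9F.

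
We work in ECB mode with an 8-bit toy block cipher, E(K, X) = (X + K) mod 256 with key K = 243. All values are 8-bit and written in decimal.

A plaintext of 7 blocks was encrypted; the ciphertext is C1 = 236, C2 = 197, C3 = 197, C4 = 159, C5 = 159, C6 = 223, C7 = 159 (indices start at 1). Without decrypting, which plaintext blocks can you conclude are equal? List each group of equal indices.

P2 = P3; P4 = P5 = P7

ECB encrypts each block independently with the same key, so equal ciphertext blocks imply equal plaintext blocks.
C2 = C3 = 197, so P2 = P3.
C4 = C5 = C7 = 159, so P4 = P5 = P7.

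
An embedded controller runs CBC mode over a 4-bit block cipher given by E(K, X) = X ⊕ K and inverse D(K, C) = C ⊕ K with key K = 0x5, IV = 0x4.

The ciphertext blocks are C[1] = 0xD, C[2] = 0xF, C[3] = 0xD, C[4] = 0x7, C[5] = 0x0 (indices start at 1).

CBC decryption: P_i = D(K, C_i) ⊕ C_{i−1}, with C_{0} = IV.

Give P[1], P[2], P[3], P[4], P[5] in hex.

P[1]: D(K, 0xD) = 0x8; 0x8 ⊕ 0x4 = 0xC.
P[2]: D(K, 0xF) = 0xA; 0xA ⊕ 0xD = 0x7.
P[3]: D(K, 0xD) = 0x8; 0x8 ⊕ 0xF = 0x7.
P[4]: D(K, 0x7) = 0x2; 0x2 ⊕ 0xD = 0xF.
P[5]: D(K, 0x0) = 0x5; 0x5 ⊕ 0x7 = 0x2.

P[1] = 0xC, P[2] = 0x7, P[3] = 0x7, P[4] = 0xF, P[5] = 0x2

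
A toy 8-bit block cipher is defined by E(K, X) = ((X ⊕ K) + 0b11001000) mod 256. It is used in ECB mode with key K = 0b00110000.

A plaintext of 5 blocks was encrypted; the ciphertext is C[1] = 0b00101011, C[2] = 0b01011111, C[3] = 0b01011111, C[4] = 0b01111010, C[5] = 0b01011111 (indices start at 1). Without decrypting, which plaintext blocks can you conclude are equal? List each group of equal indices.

ECB encrypts each block independently with the same key, so equal ciphertext blocks imply equal plaintext blocks.
C[2] = C[3] = C[5] = 0b01011111, so P[2] = P[3] = P[5].

P[2] = P[3] = P[5]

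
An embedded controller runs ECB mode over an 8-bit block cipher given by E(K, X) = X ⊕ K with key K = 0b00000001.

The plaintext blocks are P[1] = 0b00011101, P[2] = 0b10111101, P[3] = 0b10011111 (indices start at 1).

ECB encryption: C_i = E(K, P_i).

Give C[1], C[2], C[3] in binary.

C[1] = 0b00011100, C[2] = 0b10111100, C[3] = 0b10011110

C[1]: E(K, 0b00011101) = 0b00011100.
C[2]: E(K, 0b10111101) = 0b10111100.
C[3]: E(K, 0b10011111) = 0b10011110.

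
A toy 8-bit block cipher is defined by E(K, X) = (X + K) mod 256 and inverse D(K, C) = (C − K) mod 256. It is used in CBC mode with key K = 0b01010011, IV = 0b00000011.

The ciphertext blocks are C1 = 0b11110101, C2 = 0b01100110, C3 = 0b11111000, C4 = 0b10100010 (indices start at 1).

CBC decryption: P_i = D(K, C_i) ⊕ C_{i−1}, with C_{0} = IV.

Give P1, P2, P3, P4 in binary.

P1 = 0b10100001, P2 = 0b11100110, P3 = 0b11000011, P4 = 0b10110111

P1: D(K, 0b11110101) = 0b10100010; 0b10100010 ⊕ 0b00000011 = 0b10100001.
P2: D(K, 0b01100110) = 0b00010011; 0b00010011 ⊕ 0b11110101 = 0b11100110.
P3: D(K, 0b11111000) = 0b10100101; 0b10100101 ⊕ 0b01100110 = 0b11000011.
P4: D(K, 0b10100010) = 0b01001111; 0b01001111 ⊕ 0b11111000 = 0b10110111.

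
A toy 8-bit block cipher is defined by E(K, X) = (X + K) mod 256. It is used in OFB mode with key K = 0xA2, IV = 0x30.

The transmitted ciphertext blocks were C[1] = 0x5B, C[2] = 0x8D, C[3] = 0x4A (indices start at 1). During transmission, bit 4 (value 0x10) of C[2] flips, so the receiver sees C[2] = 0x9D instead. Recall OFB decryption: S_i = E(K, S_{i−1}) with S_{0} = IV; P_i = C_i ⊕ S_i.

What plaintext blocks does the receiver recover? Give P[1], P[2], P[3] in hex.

P[1] = 0x89, P[2] = 0xE9, P[3] = 0x5C

Only C[2] changed, to 0x9D. In OFB, a change in C_i flips the same bit in P_i only; the keystream is unaffected. Decrypting the received ciphertext:
P[1]: S = E(K, 0x30) = 0xD2; 0x5B ⊕ 0xD2 = 0x89.
P[2]: S = E(K, 0xD2) = 0x74; 0x9D ⊕ 0x74 = 0xE9.
P[3]: S = E(K, 0x74) = 0x16; 0x4A ⊕ 0x16 = 0x5C.
Blocks that differ from the original plaintext: P[2].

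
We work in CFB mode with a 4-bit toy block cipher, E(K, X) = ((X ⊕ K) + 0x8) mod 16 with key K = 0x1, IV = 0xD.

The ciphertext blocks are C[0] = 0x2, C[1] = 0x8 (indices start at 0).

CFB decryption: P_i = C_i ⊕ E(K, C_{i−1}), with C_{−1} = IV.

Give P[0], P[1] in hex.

P[0]: E(K, 0xD) = 0x4; 0x2 ⊕ 0x4 = 0x6.
P[1]: E(K, 0x2) = 0xB; 0x8 ⊕ 0xB = 0x3.

P[0] = 0x6, P[1] = 0x3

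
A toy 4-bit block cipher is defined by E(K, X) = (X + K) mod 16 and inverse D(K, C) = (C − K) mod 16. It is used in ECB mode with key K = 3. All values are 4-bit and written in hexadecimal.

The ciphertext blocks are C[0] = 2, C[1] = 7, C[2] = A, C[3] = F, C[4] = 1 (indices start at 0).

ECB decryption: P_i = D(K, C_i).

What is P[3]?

P[3]: D(K, F) = C.

P[3] = C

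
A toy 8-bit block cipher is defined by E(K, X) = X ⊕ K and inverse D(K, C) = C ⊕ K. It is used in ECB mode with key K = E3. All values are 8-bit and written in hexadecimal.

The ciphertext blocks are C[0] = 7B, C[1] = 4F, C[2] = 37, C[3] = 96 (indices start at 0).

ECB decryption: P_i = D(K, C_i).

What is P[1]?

P[1]: D(K, 4F) = AC.

P[1] = AC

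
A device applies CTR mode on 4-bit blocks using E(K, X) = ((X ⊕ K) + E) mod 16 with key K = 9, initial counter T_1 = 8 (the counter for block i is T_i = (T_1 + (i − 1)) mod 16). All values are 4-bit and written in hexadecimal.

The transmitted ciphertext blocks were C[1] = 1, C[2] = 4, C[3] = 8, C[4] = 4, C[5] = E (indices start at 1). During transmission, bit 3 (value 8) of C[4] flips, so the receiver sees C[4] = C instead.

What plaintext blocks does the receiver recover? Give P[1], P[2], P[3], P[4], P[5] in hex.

P[1] = E, P[2] = A, P[3] = 9, P[4] = C, P[5] = D

CTR decryption: S_i = E(K, T_i) where T_i is the counter for block i; P_i = C_i ⊕ S_i.
Only C[4] changed, to C. In CTR, a change in C_i flips the same bit in P_i only; the keystream is unaffected. Decrypting the received ciphertext:
P[1]: T = 8, S = E(K, T) = F; 1 ⊕ F = E.
P[2]: T = 9, S = E(K, T) = E; 4 ⊕ E = A.
P[3]: T = A, S = E(K, T) = 1; 8 ⊕ 1 = 9.
P[4]: T = B, S = E(K, T) = 0; C ⊕ 0 = C.
P[5]: T = C, S = E(K, T) = 3; E ⊕ 3 = D.
Blocks that differ from the original plaintext: P[4].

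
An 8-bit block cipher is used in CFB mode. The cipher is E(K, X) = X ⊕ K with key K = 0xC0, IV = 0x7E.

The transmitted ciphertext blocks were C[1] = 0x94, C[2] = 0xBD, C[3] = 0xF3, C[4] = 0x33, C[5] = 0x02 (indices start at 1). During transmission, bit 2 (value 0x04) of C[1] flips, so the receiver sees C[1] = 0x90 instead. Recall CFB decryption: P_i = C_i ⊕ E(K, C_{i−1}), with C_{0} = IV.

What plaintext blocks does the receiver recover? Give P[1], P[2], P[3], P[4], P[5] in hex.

Only C[1] changed, to 0x90. In CFB, a change in C_i flips the same bit in P_i and garbles P_{i+1}. Decrypting the received ciphertext:
P[1]: E(K, 0x7E) = 0xBE; 0x90 ⊕ 0xBE = 0x2E.
P[2]: E(K, 0x90) = 0x50; 0xBD ⊕ 0x50 = 0xED.
P[3]: E(K, 0xBD) = 0x7D; 0xF3 ⊕ 0x7D = 0x8E.
P[4]: E(K, 0xF3) = 0x33; 0x33 ⊕ 0x33 = 0x00.
P[5]: E(K, 0x33) = 0xF3; 0x02 ⊕ 0xF3 = 0xF1.
Blocks that differ from the original plaintext: P[1], P[2].

P[1] = 0x2E, P[2] = 0xED, P[3] = 0x8E, P[4] = 0x00, P[5] = 0xF1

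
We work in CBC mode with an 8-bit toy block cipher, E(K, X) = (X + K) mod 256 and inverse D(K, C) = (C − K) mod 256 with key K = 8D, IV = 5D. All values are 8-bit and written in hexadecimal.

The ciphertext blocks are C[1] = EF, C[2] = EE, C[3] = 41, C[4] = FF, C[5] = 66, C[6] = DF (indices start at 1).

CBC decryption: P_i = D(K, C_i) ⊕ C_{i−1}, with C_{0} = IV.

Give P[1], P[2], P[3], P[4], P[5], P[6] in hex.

P[1]: D(K, EF) = 62; 62 ⊕ 5D = 3F.
P[2]: D(K, EE) = 61; 61 ⊕ EF = 8E.
P[3]: D(K, 41) = B4; B4 ⊕ EE = 5A.
P[4]: D(K, FF) = 72; 72 ⊕ 41 = 33.
P[5]: D(K, 66) = D9; D9 ⊕ FF = 26.
P[6]: D(K, DF) = 52; 52 ⊕ 66 = 34.

P[1] = 3F, P[2] = 8E, P[3] = 5A, P[4] = 33, P[5] = 26, P[6] = 34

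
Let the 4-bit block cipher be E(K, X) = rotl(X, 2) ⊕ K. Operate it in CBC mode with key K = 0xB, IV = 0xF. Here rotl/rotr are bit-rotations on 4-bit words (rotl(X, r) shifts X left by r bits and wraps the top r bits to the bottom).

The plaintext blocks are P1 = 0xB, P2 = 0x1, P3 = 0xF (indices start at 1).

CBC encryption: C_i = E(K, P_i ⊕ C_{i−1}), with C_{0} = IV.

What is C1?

C1: P1 ⊕ 0xF = 0x4; E(K, 0x4) = 0xA.

C1 = 0xA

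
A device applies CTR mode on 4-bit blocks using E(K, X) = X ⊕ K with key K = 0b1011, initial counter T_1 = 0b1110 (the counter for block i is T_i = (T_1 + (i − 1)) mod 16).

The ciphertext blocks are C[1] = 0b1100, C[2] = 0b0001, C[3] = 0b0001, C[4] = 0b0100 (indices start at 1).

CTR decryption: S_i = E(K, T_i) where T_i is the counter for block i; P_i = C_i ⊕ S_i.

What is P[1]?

P[1]: T = 0b1110, S = E(K, T) = 0b0101; 0b1100 ⊕ 0b0101 = 0b1001.

P[1] = 0b1001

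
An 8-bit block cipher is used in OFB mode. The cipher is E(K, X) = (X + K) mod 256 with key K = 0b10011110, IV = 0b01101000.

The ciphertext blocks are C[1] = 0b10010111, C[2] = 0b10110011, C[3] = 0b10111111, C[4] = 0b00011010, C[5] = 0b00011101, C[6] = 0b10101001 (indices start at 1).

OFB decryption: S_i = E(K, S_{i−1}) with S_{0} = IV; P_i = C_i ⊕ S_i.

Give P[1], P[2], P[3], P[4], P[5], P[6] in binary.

P[1] = 0b10010001, P[2] = 0b00010111, P[3] = 0b11111101, P[4] = 0b11111010, P[5] = 0b01100011, P[6] = 0b10110101

P[1]: S = E(K, 0b01101000) = 0b00000110; 0b10010111 ⊕ 0b00000110 = 0b10010001.
P[2]: S = E(K, 0b00000110) = 0b10100100; 0b10110011 ⊕ 0b10100100 = 0b00010111.
P[3]: S = E(K, 0b10100100) = 0b01000010; 0b10111111 ⊕ 0b01000010 = 0b11111101.
P[4]: S = E(K, 0b01000010) = 0b11100000; 0b00011010 ⊕ 0b11100000 = 0b11111010.
P[5]: S = E(K, 0b11100000) = 0b01111110; 0b00011101 ⊕ 0b01111110 = 0b01100011.
P[6]: S = E(K, 0b01111110) = 0b00011100; 0b10101001 ⊕ 0b00011100 = 0b10110101.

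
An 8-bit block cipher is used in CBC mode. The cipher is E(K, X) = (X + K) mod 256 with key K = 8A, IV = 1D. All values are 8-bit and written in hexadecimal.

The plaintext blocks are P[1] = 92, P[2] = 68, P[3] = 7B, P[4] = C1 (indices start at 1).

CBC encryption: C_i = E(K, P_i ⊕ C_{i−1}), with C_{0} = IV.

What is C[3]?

C[1]: P[1] ⊕ 1D = 8F; E(K, 8F) = 19.
C[2]: P[2] ⊕ 19 = 71; E(K, 71) = FB.
C[3]: P[3] ⊕ FB = 80; E(K, 80) = 0A.

C[3] = 0A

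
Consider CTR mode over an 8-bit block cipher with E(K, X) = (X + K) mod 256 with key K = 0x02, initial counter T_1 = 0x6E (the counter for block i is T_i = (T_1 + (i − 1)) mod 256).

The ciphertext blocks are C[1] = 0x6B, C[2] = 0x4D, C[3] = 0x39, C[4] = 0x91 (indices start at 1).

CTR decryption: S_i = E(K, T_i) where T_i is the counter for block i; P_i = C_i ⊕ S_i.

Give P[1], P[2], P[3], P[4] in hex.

P[1] = 0x1B, P[2] = 0x3C, P[3] = 0x4B, P[4] = 0xE2

P[1]: T = 0x6E, S = E(K, T) = 0x70; 0x6B ⊕ 0x70 = 0x1B.
P[2]: T = 0x6F, S = E(K, T) = 0x71; 0x4D ⊕ 0x71 = 0x3C.
P[3]: T = 0x70, S = E(K, T) = 0x72; 0x39 ⊕ 0x72 = 0x4B.
P[4]: T = 0x71, S = E(K, T) = 0x73; 0x91 ⊕ 0x73 = 0xE2.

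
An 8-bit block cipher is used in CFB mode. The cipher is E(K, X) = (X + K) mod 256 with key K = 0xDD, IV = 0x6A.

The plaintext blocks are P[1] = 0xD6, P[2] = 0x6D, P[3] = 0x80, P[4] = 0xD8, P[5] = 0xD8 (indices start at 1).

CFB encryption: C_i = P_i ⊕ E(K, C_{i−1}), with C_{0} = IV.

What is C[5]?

C[5] = 0x1A

C[1]: E(K, 0x6A) = 0x47; 0xD6 ⊕ 0x47 = 0x91.
C[2]: E(K, 0x91) = 0x6E; 0x6D ⊕ 0x6E = 0x03.
C[3]: E(K, 0x03) = 0xE0; 0x80 ⊕ 0xE0 = 0x60.
C[4]: E(K, 0x60) = 0x3D; 0xD8 ⊕ 0x3D = 0xE5.
C[5]: E(K, 0xE5) = 0xC2; 0xD8 ⊕ 0xC2 = 0x1A.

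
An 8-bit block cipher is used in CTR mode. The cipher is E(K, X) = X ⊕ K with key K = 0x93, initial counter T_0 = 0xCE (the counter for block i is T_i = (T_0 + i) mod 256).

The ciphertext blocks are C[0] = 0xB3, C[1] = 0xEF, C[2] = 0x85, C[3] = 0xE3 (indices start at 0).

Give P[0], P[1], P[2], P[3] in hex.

CTR decryption: S_i = E(K, T_i) where T_i is the counter for block i; P_i = C_i ⊕ S_i.
P[0]: T = 0xCE, S = E(K, T) = 0x5D; 0xB3 ⊕ 0x5D = 0xEE.
P[1]: T = 0xCF, S = E(K, T) = 0x5C; 0xEF ⊕ 0x5C = 0xB3.
P[2]: T = 0xD0, S = E(K, T) = 0x43; 0x85 ⊕ 0x43 = 0xC6.
P[3]: T = 0xD1, S = E(K, T) = 0x42; 0xE3 ⊕ 0x42 = 0xA1.

P[0] = 0xEE, P[1] = 0xB3, P[2] = 0xC6, P[3] = 0xA1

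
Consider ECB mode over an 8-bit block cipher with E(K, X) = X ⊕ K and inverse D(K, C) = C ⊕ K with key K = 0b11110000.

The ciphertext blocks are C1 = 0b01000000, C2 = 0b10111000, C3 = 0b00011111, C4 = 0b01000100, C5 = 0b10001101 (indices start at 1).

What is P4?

ECB decryption: P_i = D(K, C_i).
P4: D(K, 0b01000100) = 0b10110100.

P4 = 0b10110100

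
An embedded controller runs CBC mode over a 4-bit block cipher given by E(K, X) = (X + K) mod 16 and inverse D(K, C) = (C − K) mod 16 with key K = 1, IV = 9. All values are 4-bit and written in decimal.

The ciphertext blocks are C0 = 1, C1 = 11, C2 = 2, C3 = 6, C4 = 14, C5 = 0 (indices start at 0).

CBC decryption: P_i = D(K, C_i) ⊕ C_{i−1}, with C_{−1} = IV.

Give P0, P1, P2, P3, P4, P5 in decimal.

P0 = 9, P1 = 11, P2 = 10, P3 = 7, P4 = 11, P5 = 1

P0: D(K, 1) = 0; 0 ⊕ 9 = 9.
P1: D(K, 11) = 10; 10 ⊕ 1 = 11.
P2: D(K, 2) = 1; 1 ⊕ 11 = 10.
P3: D(K, 6) = 5; 5 ⊕ 2 = 7.
P4: D(K, 14) = 13; 13 ⊕ 6 = 11.
P5: D(K, 0) = 15; 15 ⊕ 14 = 1.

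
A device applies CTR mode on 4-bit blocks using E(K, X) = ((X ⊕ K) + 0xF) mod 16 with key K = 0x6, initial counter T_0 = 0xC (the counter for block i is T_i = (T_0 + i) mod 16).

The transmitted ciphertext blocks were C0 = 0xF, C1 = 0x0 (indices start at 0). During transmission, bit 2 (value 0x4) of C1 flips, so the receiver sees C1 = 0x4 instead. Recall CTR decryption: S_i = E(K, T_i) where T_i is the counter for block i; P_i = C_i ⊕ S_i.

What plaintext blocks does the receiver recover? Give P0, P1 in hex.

Only C1 changed, to 0x4. In CTR, a change in C_i flips the same bit in P_i only; the keystream is unaffected. Decrypting the received ciphertext:
P0: T = 0xC, S = E(K, T) = 0x9; 0xF ⊕ 0x9 = 0x6.
P1: T = 0xD, S = E(K, T) = 0xA; 0x4 ⊕ 0xA = 0xE.
Blocks that differ from the original plaintext: P1.

P0 = 0x6, P1 = 0xE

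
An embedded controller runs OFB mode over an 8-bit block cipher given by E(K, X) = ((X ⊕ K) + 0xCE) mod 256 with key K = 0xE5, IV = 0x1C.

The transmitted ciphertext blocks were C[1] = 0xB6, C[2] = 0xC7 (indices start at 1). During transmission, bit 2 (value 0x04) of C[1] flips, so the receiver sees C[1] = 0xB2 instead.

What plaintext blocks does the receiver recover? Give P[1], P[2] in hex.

OFB decryption: S_i = E(K, S_{i−1}) with S_{0} = IV; P_i = C_i ⊕ S_i.
Only C[1] changed, to 0xB2. In OFB, a change in C_i flips the same bit in P_i only; the keystream is unaffected. Decrypting the received ciphertext:
P[1]: S = E(K, 0x1C) = 0xC7; 0xB2 ⊕ 0xC7 = 0x75.
P[2]: S = E(K, 0xC7) = 0xF0; 0xC7 ⊕ 0xF0 = 0x37.
Blocks that differ from the original plaintext: P[1].

P[1] = 0x75, P[2] = 0x37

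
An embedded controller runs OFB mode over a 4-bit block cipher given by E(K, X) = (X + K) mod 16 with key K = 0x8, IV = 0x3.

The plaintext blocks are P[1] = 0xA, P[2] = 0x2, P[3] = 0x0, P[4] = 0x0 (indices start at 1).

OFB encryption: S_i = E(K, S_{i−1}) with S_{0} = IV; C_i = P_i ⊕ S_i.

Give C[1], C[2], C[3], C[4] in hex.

C[1] = 0x1, C[2] = 0x1, C[3] = 0xB, C[4] = 0x3

C[1]: S = E(K, 0x3) = 0xB; 0xA ⊕ 0xB = 0x1.
C[2]: S = E(K, 0xB) = 0x3; 0x2 ⊕ 0x3 = 0x1.
C[3]: S = E(K, 0x3) = 0xB; 0x0 ⊕ 0xB = 0xB.
C[4]: S = E(K, 0xB) = 0x3; 0x0 ⊕ 0x3 = 0x3.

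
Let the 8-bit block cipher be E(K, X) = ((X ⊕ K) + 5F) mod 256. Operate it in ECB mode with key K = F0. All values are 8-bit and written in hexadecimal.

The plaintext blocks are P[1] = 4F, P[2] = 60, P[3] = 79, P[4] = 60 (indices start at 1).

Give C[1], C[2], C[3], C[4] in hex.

C[1] = 1E, C[2] = EF, C[3] = E8, C[4] = EF

ECB encryption: C_i = E(K, P_i).
C[1]: E(K, 4F) = 1E.
C[2]: E(K, 60) = EF.
C[3]: E(K, 79) = E8.
C[4]: E(K, 60) = EF.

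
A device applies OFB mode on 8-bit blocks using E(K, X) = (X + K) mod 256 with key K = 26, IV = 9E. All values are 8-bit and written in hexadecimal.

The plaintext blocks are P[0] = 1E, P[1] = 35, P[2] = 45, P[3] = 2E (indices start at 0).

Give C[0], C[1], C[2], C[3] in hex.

OFB encryption: S_i = E(K, S_{i−1}) with S_{−1} = IV; C_i = P_i ⊕ S_i.
C[0]: S = E(K, 9E) = C4; 1E ⊕ C4 = DA.
C[1]: S = E(K, C4) = EA; 35 ⊕ EA = DF.
C[2]: S = E(K, EA) = 10; 45 ⊕ 10 = 55.
C[3]: S = E(K, 10) = 36; 2E ⊕ 36 = 18.

C[0] = DA, C[1] = DF, C[2] = 55, C[3] = 18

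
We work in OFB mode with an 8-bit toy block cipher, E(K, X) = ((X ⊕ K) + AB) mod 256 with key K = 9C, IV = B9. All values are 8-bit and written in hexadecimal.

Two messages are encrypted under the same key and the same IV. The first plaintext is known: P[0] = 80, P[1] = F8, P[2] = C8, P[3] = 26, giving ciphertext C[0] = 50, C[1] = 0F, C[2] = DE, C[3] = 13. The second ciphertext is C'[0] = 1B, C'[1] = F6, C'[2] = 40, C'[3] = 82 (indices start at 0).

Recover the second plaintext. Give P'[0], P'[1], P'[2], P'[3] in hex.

P'[0] = CB, P'[1] = 01, P'[2] = 56, P'[3] = B7

In OFB with a reused IV, both messages share the same keystream S_i, so C_i ⊕ C'_i = P_i ⊕ P'_i and thus P'_i = P_i ⊕ C_i ⊕ C'_i.
P'[0]: 80 ⊕ 50 ⊕ 1B = CB.
P'[1]: F8 ⊕ 0F ⊕ F6 = 01.
P'[2]: C8 ⊕ DE ⊕ 40 = 56.
P'[3]: 26 ⊕ 13 ⊕ 82 = B7.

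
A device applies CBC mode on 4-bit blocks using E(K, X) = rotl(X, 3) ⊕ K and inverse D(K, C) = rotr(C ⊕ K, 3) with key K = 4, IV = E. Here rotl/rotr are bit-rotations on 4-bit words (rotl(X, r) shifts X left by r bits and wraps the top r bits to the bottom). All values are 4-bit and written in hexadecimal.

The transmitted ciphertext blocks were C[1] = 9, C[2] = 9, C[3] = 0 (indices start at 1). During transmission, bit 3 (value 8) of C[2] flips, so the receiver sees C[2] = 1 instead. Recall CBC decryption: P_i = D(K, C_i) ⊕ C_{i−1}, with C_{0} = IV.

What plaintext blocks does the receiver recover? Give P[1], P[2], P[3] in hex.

Only C[2] changed, to 1. In CBC, a change in C_i garbles P_i and flips the same bit in P_{i+1}. Decrypting the received ciphertext:
P[1]: D(K, 9) = B; B ⊕ E = 5.
P[2]: D(K, 1) = A; A ⊕ 9 = 3.
P[3]: D(K, 0) = 8; 8 ⊕ 1 = 9.
Blocks that differ from the original plaintext: P[2], P[3].

P[1] = 5, P[2] = 3, P[3] = 9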